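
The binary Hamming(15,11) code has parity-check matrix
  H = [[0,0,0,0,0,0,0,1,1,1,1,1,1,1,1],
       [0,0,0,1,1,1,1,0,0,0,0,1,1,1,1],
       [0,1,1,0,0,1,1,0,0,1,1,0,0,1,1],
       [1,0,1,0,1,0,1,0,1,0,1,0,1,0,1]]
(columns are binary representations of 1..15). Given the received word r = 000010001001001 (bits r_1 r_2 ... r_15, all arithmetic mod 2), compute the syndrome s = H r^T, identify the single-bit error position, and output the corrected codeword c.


s = (1, 1, 1, 1)^T, error position = 15, corrected codeword c = 000010001001000

Compute s = H r^T mod 2 one row at a time:
  s_1 = 0 + 1 + 0 + 0 + 1 + 0 + 0 + 1 = 3 ≡ 1 (mod 2).
  s_2 = 0 + 1 + 0 + 0 + 1 + 0 + 0 + 1 = 3 ≡ 1 (mod 2).
  s_3 = 0 + 0 + 0 + 0 + 0 + 0 + 0 + 1 = 1 ≡ 1 (mod 2).
  s_4 = 0 + 0 + 1 + 0 + 1 + 0 + 0 + 1 = 3 ≡ 1 (mod 2).
s = (1, 1, 1, 1)^T — this equals column 15 of H (binary 1111), so error is at position 15.
Correct: flip bit 15 of r = 000010001001001 to get c = 000010001001000.


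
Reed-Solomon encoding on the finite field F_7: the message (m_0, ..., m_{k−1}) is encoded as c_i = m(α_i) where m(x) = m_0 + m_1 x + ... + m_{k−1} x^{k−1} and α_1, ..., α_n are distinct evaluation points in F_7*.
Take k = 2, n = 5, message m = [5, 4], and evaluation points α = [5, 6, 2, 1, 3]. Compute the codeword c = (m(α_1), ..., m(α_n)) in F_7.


c = [4, 1, 6, 2, 3]

Message polynomial: m(x) = 5 + 4·x (mod 7).
For each evaluation point α_i, compute m(α_i) mod 7:
  α_1 = 5: Horner steps 4 → 4, so m(5) = 4.
  α_2 = 6: Horner steps 4 → 1, so m(6) = 1.
  α_3 = 2: Horner steps 4 → 6, so m(2) = 6.
  α_4 = 1: Horner steps 4 → 2, so m(1) = 2.
  α_5 = 3: Horner steps 4 → 3, so m(3) = 3.
Codeword c = [4, 1, 6, 2, 3] ∈ F_7^5.


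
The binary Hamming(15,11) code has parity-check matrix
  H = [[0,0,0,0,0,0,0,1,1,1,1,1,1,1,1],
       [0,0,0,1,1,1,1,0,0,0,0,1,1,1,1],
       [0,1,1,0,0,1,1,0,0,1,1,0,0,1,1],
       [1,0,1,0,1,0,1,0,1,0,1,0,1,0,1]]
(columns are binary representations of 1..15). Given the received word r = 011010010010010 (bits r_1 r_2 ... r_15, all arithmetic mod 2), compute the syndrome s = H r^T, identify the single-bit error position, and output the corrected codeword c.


s = (1, 0, 0, 1)^T, error position = 9, corrected codeword c = 011010011010010

Compute s = H r^T mod 2 one row at a time:
  s_1 = 1 + 0 + 0 + 1 + 0 + 0 + 1 + 0 = 3 ≡ 1 (mod 2).
  s_2 = 0 + 1 + 0 + 0 + 0 + 0 + 1 + 0 = 2 ≡ 0 (mod 2).
  s_3 = 1 + 1 + 0 + 0 + 0 + 1 + 1 + 0 = 4 ≡ 0 (mod 2).
  s_4 = 0 + 1 + 1 + 0 + 0 + 1 + 0 + 0 = 3 ≡ 1 (mod 2).
s = (1, 0, 0, 1)^T — this equals column 9 of H (binary 1001), so error is at position 9.
Correct: flip bit 9 of r = 011010010010010 to get c = 011010011010010.


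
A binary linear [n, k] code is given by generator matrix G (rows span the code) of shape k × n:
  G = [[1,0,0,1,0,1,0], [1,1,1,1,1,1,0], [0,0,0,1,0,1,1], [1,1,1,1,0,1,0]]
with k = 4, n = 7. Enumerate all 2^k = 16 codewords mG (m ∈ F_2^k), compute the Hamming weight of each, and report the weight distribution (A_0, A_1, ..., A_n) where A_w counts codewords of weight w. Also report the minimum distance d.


Weight distribution: A_0 = 1, A_1 = 1, A_2 = 2, A_3 = 4, A_4 = 3, A_5 = 3, A_6 = 2. Minimum distance d = 1.

Enumerate all 2^4 = 16 messages m ∈ F_2^4.
For each, compute codeword c = mG in F_2^7, then tally its weight.
  m = 0000 → c = 0000000, weight = 0.
  m = 1000 → c = 1001010, weight = 3.
  m = 0100 → c = 1111110, weight = 6.
  m = 1100 → c = 0110100, weight = 3.
  m = 0010 → c = 0001011, weight = 3.
  m = 1010 → c = 1000001, weight = 2.
  m = 0110 → c = 1110101, weight = 5.
  m = 1110 → c = 0111111, weight = 6.
  m = 0001 → c = 1111010, weight = 5.
  m = 1001 → c = 0110000, weight = 2.
  m = 0101 → c = 0000100, weight = 1.
  m = 1101 → c = 1001110, weight = 4.
  m = 0011 → c = 1110001, weight = 4.
  m = 1011 → c = 0111011, weight = 5.
  m = 0111 → c = 0001111, weight = 4.
  m = 1111 → c = 1000101, weight = 3.
Tally weights:
  weight 0: 1 codewords.
  weight 1: 1 codewords.
  weight 2: 2 codewords.
  weight 3: 4 codewords.
  weight 4: 3 codewords.
  weight 5: 3 codewords.
  weight 6: 2 codewords.
Minimum distance d = smallest w > 0 with A_w > 0 = 1.
Sanity: Σ A_w = 16 = 2^4 = 16 ✓.


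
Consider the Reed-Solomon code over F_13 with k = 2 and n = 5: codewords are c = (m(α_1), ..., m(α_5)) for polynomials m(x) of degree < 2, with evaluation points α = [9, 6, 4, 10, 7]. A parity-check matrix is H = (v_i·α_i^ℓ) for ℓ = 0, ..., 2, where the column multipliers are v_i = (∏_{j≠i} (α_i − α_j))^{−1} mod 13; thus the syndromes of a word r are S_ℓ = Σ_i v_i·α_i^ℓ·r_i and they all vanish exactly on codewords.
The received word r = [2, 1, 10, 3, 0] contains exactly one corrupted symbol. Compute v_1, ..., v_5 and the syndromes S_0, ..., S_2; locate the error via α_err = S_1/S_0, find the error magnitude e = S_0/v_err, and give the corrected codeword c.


S = (1, 6, 10), error at position 2, error magnitude e = 2, c = [2, 12, 10, 3, 0].

Step 1: column multipliers v_i = (∏_{j≠i}(α_i − α_j))^{−1} mod 13.
  i = 1 (α = 9): (9−6)(9−4)(9−10)(9−7) = 3·5·(−1)·2 = −30 ≡ 9, so v_1 = 9^{−1} = 3 (mod 13).
  i = 2 (α = 6): (6−9)(6−4)(6−10)(6−7) = (−3)·2·(−4)·(−1) = −24 ≡ 2, so v_2 = 2^{−1} = 7 (mod 13).
  i = 3 (α = 4): (4−9)(4−6)(4−10)(4−7) = (−5)·(−2)·(−6)·(−3) = 180 ≡ 11, so v_3 = 11^{−1} = 6 (mod 13).
  i = 4 (α = 10): (10−9)(10−6)(10−4)(10−7) = 1·4·6·3 = 72 ≡ 7, so v_4 = 7^{−1} = 2 (mod 13).
  i = 5 (α = 7): (7−9)(7−6)(7−4)(7−10) = (−2)·1·3·(−3) = 18 ≡ 5, so v_5 = 5^{−1} = 8 (mod 13).
  v = [3, 7, 6, 2, 8].
Step 2: syndromes of r = [2, 1, 10, 3, 0] (all sums mod 13).
  S_0 = Σ v_i r_i = 3·2 + 7·1 + 6·10 + 2·3 + 8·0 = 79 ≡ 1.
  S_1 = Σ v_i α_i r_i = 3·9·2 + 7·6·1 + 6·4·10 + 2·10·3 + 8·7·0 = 396 ≡ 6.
  α_i^2 mod 13 = [3, 10, 3, 9, 10].
  S_2 = Σ v_i α_i^2 r_i = 3·3·2 + 7·10·1 + 6·3·10 + 2·9·3 + 8·10·0 = 322 ≡ 10.
  S = (1, 6, 10) ≠ 0, so r is not a codeword (an error is present).
Step 3: locate the error. For a single error e at position i, S_ℓ = v_i·e·α_i^ℓ, so α_err = S_1/S_0.
  S_0^{−1} = 1^{−1} = 1 (mod 13), so α_err = 6·1 = 6 ≡ 6 = α_2. Error position i = 2.
  Consistency check: S_2/S_1 = 10·11 = 110 ≡ 6 = α_err ✓ (single-error assumption holds).
Step 4: error magnitude e = S_0/v_2 = S_0·∏_{j≠2}(α_2 − α_j) = 1·2 = 2 ≡ 2 (mod 13).
Step 5: correct position 2: c_2 = r_2 − e = 1 − 2 ≡ 12 (mod 13). Hence c = [2, 12, 10, 3, 0].
  Check: interpolating c through the α_i gives m(x) = 6 + 1·x (degree < 2) with m(α_i) = c_i for every i, so c is indeed a codeword.


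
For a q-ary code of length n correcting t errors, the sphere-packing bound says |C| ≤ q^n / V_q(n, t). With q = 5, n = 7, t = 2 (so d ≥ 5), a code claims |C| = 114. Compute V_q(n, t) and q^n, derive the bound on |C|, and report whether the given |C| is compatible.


V_q(n, t) = 365, q^n = 78125, Hamming bound = 214, |C| = 114 ≤ bound (satisfied).

Step 1: Compute V_q(n, t) = Σ_{j=0}^2 C(n, j) (q−1)^j.
  j = 0: C(7,0)·(4)^0 = 1·1 = 1.
  j = 1: C(7,1)·(4)^1 = 7·4 = 28.
  j = 2: C(7,2)·(4)^2 = 21·16 = 336.
  V_q(n, t) = 1 + 28 + 336 = 365.
Step 2: q^n = 5^7 = 78125.
Step 3: Hamming bound ⌊q^n / V_q(n,t)⌋ = ⌊78125/365⌋ = 214.
Step 4: Compare |C| = 114 to 214: satisfied.
The claimed |C| lies below the Hamming bound.


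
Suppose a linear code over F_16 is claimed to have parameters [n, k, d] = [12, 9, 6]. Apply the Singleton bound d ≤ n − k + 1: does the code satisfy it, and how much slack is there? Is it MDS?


Singleton RHS = n − k + 1 = 4, slack = -2, bound violated (no such code; not MDS).

Singleton bound: d ≤ n − k + 1.
Here n = 12, k = 9, so n − k + 1 = 4.
Given d = 6, check d ≤ 4: NO.
Slack = (n − k + 1) − d = -2.
The slack is negative: d = 6 exceeds n − k + 1 = 4 by 2, so the Singleton bound is violated and no linear [12, 9, 6]_16 code can exist. In particular it is not MDS (MDS requires d = n − k + 1 exactly).
Description: the claimed parameters are [12, 9, 6]_16; such a code would be impossible (violates the Singleton bound).


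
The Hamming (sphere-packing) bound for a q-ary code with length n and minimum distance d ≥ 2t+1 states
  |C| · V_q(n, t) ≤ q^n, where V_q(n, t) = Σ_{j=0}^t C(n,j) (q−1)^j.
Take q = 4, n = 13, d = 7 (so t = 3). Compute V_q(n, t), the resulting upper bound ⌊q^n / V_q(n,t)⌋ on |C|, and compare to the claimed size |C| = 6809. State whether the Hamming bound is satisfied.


V_q(n, t) = 8464, q^n = 67108864, Hamming bound = 7928, |C| = 6809 ≤ bound (satisfied).

Step 1: Compute V_q(n, t) = Σ_{j=0}^3 C(n, j) (q−1)^j.
  j = 0: C(13,0)·(3)^0 = 1·1 = 1.
  j = 1: C(13,1)·(3)^1 = 13·3 = 39.
  j = 2: C(13,2)·(3)^2 = 78·9 = 702.
  j = 3: C(13,3)·(3)^3 = 286·27 = 7722.
  V_q(n, t) = 1 + 39 + 702 + 7722 = 8464.
Step 2: q^n = 4^13 = 67108864.
Step 3: Hamming bound ⌊q^n / V_q(n,t)⌋ = ⌊67108864/8464⌋ = 7928.
Step 4: Compare |C| = 6809 to 7928: satisfied.
The claimed |C| lies below the Hamming bound.


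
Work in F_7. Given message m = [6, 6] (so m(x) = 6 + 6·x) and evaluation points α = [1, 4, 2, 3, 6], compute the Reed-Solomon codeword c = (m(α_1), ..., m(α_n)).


c = [5, 2, 4, 3, 0]

Message polynomial: m(x) = 6 + 6·x (mod 7).
For each evaluation point α_i, compute m(α_i) mod 7:
  α_1 = 1: Horner steps 6 → 5, so m(1) = 5.
  α_2 = 4: Horner steps 6 → 2, so m(4) = 2.
  α_3 = 2: Horner steps 6 → 4, so m(2) = 4.
  α_4 = 3: Horner steps 6 → 3, so m(3) = 3.
  α_5 = 6: Horner steps 6 → 0, so m(6) = 0.
Codeword c = [5, 2, 4, 3, 0] ∈ F_7^5.


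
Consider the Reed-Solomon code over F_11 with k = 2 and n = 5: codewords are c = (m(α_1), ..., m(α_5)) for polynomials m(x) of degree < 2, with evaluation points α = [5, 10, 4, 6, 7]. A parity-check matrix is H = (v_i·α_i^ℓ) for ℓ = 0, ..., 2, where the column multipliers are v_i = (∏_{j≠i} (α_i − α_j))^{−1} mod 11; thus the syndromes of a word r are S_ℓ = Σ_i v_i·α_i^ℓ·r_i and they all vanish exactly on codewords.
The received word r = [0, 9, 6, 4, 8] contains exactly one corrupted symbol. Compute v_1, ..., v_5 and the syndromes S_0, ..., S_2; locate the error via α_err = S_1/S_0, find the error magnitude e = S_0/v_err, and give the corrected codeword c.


S = (7, 6, 2), error at position 3, error magnitude e = 10, c = [0, 9, 7, 4, 8].

Step 1: column multipliers v_i = (∏_{j≠i}(α_i − α_j))^{−1} mod 11.
  i = 1 (α = 5): (5−10)(5−4)(5−6)(5−7) = (−5)·1·(−1)·(−2) = −10 ≡ 1, so v_1 = 1^{−1} = 1 (mod 11).
  i = 2 (α = 10): (10−5)(10−4)(10−6)(10−7) = 5·6·4·3 = 360 ≡ 8, so v_2 = 8^{−1} = 7 (mod 11).
  i = 3 (α = 4): (4−5)(4−10)(4−6)(4−7) = (−1)·(−6)·(−2)·(−3) = 36 ≡ 3, so v_3 = 3^{−1} = 4 (mod 11).
  i = 4 (α = 6): (6−5)(6−10)(6−4)(6−7) = 1·(−4)·2·(−1) = 8 ≡ 8, so v_4 = 8^{−1} = 7 (mod 11).
  i = 5 (α = 7): (7−5)(7−10)(7−4)(7−6) = 2·(−3)·3·1 = −18 ≡ 4, so v_5 = 4^{−1} = 3 (mod 11).
  v = [1, 7, 4, 7, 3].
Step 2: syndromes of r = [0, 9, 6, 4, 8] (all sums mod 11).
  S_0 = Σ v_i r_i = 1·0 + 7·9 + 4·6 + 7·4 + 3·8 = 139 ≡ 7.
  S_1 = Σ v_i α_i r_i = 1·5·0 + 7·10·9 + 4·4·6 + 7·6·4 + 3·7·8 = 1062 ≡ 6.
  α_i^2 mod 11 = [3, 1, 5, 3, 5].
  S_2 = Σ v_i α_i^2 r_i = 1·3·0 + 7·1·9 + 4·5·6 + 7·3·4 + 3·5·8 = 387 ≡ 2.
  S = (7, 6, 2) ≠ 0, so r is not a codeword (an error is present).
Step 3: locate the error. For a single error e at position i, S_ℓ = v_i·e·α_i^ℓ, so α_err = S_1/S_0.
  S_0^{−1} = 7^{−1} = 8 (mod 11), so α_err = 6·8 = 48 ≡ 4 = α_3. Error position i = 3.
  Consistency check: S_2/S_1 = 2·2 = 4 ≡ 4 = α_err ✓ (single-error assumption holds).
Step 4: error magnitude e = S_0/v_3 = S_0·∏_{j≠3}(α_3 − α_j) = 7·3 = 21 ≡ 10 (mod 11).
Step 5: correct position 3: c_3 = r_3 − e = 6 − 10 ≡ 7 (mod 11). Hence c = [0, 9, 7, 4, 8].
  Check: interpolating c through the α_i gives m(x) = 2 + 4·x (degree < 2) with m(α_i) = c_i for every i, so c is indeed a codeword.


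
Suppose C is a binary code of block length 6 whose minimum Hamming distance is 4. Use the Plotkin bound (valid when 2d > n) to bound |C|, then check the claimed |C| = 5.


Plotkin bound M ≤ 4; given |C| = 5 > bound (violated).

Check applicability: 2d = 8, n = 6.
2d − n = 2 > 0, so Plotkin applies.
Compute d/(2d−n) = 4/2 ≈ 2.0000.
⌊d/(2d−n)⌋ = 2.
Plotkin bound: M ≤ 2·2 = 4.
Given |C| = 5, check: VIOLATED.
This |C| is above the Plotkin bound, so no binary code with n = 6, d = 4 and 5 codewords exists.


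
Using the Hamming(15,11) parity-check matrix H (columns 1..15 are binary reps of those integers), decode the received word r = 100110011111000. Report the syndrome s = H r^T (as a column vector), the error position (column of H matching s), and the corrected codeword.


s = (1, 1, 0, 0)^T, error position = 12, corrected codeword c = 100110011110000

Compute s = H r^T mod 2 one row at a time:
  s_1 = 1 + 1 + 1 + 1 + 1 + 0 + 0 + 0 = 5 ≡ 1 (mod 2).
  s_2 = 1 + 1 + 0 + 0 + 1 + 0 + 0 + 0 = 3 ≡ 1 (mod 2).
  s_3 = 0 + 0 + 0 + 0 + 1 + 1 + 0 + 0 = 2 ≡ 0 (mod 2).
  s_4 = 1 + 0 + 1 + 0 + 1 + 1 + 0 + 0 = 4 ≡ 0 (mod 2).
s = (1, 1, 0, 0)^T — this equals column 12 of H (binary 1100), so error is at position 12.
Correct: flip bit 12 of r = 100110011111000 to get c = 100110011110000.


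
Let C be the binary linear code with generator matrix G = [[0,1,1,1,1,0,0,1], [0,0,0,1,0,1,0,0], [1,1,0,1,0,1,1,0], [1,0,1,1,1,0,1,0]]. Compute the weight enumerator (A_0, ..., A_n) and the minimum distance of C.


Weight distribution: A_0 = 1, A_1 = 1, A_2 = 1, A_3 = 2, A_4 = 3, A_5 = 5, A_6 = 3. Minimum distance d = 1.

Enumerate all 2^4 = 16 messages m ∈ F_2^4.
For each, compute codeword c = mG in F_2^8, then tally its weight.
  m = 0000 → c = 00000000, weight = 0.
  m = 1000 → c = 01111001, weight = 5.
  m = 0100 → c = 00010100, weight = 2.
  m = 1100 → c = 01101101, weight = 5.
  m = 0010 → c = 11010110, weight = 5.
  m = 1010 → c = 10101111, weight = 6.
  m = 0110 → c = 11000010, weight = 3.
  m = 1110 → c = 10111011, weight = 6.
  m = 0001 → c = 10111010, weight = 5.
  m = 1001 → c = 11000011, weight = 4.
  m = 0101 → c = 10101110, weight = 5.
  m = 1101 → c = 11010111, weight = 6.
  m = 0011 → c = 01101100, weight = 4.
  m = 1011 → c = 00010101, weight = 3.
  m = 0111 → c = 01111000, weight = 4.
  m = 1111 → c = 00000001, weight = 1.
Tally weights:
  weight 0: 1 codewords.
  weight 1: 1 codewords.
  weight 2: 1 codewords.
  weight 3: 2 codewords.
  weight 4: 3 codewords.
  weight 5: 5 codewords.
  weight 6: 3 codewords.
Minimum distance d = smallest w > 0 with A_w > 0 = 1.
Sanity: Σ A_w = 16 = 2^4 = 16 ✓.


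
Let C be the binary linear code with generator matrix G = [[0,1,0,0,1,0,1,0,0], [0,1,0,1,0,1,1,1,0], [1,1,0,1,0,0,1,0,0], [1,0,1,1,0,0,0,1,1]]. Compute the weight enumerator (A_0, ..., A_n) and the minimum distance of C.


Weight distribution: A_0 = 1, A_3 = 3, A_4 = 4, A_5 = 4, A_6 = 2, A_7 = 1, A_8 = 1. Minimum distance d = 3.

Enumerate all 2^4 = 16 messages m ∈ F_2^4.
For each, compute codeword c = mG in F_2^9, then tally its weight.
  m = 0000 → c = 000000000, weight = 0.
  m = 1000 → c = 010010100, weight = 3.
  m = 0100 → c = 010101110, weight = 5.
  m = 1100 → c = 000111010, weight = 4.
  m = 0010 → c = 110100100, weight = 4.
  m = 1010 → c = 100110000, weight = 3.
  m = 0110 → c = 100001010, weight = 3.
  m = 1110 → c = 110011110, weight = 6.
  m = 0001 → c = 101100011, weight = 5.
  m = 1001 → c = 111110111, weight = 8.
  m = 0101 → c = 111001101, weight = 6.
  m = 1101 → c = 101011001, weight = 5.
  m = 0011 → c = 011000111, weight = 5.
  m = 1011 → c = 001010011, weight = 4.
  m = 0111 → c = 001101001, weight = 4.
  m = 1111 → c = 011111101, weight = 7.
Tally weights:
  weight 0: 1 codewords.
  weight 3: 3 codewords.
  weight 4: 4 codewords.
  weight 5: 4 codewords.
  weight 6: 2 codewords.
  weight 7: 1 codewords.
  weight 8: 1 codewords.
Minimum distance d = smallest w > 0 with A_w > 0 = 3.
Sanity: Σ A_w = 16 = 2^4 = 16 ✓.


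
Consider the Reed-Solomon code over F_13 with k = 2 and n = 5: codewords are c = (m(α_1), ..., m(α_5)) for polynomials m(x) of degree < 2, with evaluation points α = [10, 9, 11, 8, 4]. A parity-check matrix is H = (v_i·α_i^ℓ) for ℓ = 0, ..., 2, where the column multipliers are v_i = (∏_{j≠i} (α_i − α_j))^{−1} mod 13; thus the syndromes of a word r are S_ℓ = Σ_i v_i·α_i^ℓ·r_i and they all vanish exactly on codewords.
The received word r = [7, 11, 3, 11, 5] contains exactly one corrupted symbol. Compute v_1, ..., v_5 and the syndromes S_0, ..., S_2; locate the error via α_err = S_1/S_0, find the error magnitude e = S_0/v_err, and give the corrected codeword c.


S = (11, 10, 2), error at position 4, error magnitude e = 9, c = [7, 11, 3, 2, 5].

Step 1: column multipliers v_i = (∏_{j≠i}(α_i − α_j))^{−1} mod 13.
  i = 1 (α = 10): (10−9)(10−11)(10−8)(10−4) = 1·(−1)·2·6 = −12 ≡ 1, so v_1 = 1^{−1} = 1 (mod 13).
  i = 2 (α = 9): (9−10)(9−11)(9−8)(9−4) = (−1)·(−2)·1·5 = 10 ≡ 10, so v_2 = 10^{−1} = 4 (mod 13).
  i = 3 (α = 11): (11−10)(11−9)(11−8)(11−4) = 1·2·3·7 = 42 ≡ 3, so v_3 = 3^{−1} = 9 (mod 13).
  i = 4 (α = 8): (8−10)(8−9)(8−11)(8−4) = (−2)·(−1)·(−3)·4 = −24 ≡ 2, so v_4 = 2^{−1} = 7 (mod 13).
  i = 5 (α = 4): (4−10)(4−9)(4−11)(4−8) = (−6)·(−5)·(−7)·(−4) = 840 ≡ 8, so v_5 = 8^{−1} = 5 (mod 13).
  v = [1, 4, 9, 7, 5].
Step 2: syndromes of r = [7, 11, 3, 11, 5] (all sums mod 13).
  S_0 = Σ v_i r_i = 1·7 + 4·11 + 9·3 + 7·11 + 5·5 = 180 ≡ 11.
  S_1 = Σ v_i α_i r_i = 1·10·7 + 4·9·11 + 9·11·3 + 7·8·11 + 5·4·5 = 1479 ≡ 10.
  α_i^2 mod 13 = [9, 3, 4, 12, 3].
  S_2 = Σ v_i α_i^2 r_i = 1·9·7 + 4·3·11 + 9·4·3 + 7·12·11 + 5·3·5 = 1302 ≡ 2.
  S = (11, 10, 2) ≠ 0, so r is not a codeword (an error is present).
Step 3: locate the error. For a single error e at position i, S_ℓ = v_i·e·α_i^ℓ, so α_err = S_1/S_0.
  S_0^{−1} = 11^{−1} = 6 (mod 13), so α_err = 10·6 = 60 ≡ 8 = α_4. Error position i = 4.
  Consistency check: S_2/S_1 = 2·4 = 8 ≡ 8 = α_err ✓ (single-error assumption holds).
Step 4: error magnitude e = S_0/v_4 = S_0·∏_{j≠4}(α_4 − α_j) = 11·2 = 22 ≡ 9 (mod 13).
Step 5: correct position 4: c_4 = r_4 − e = 11 − 9 ≡ 2 (mod 13). Hence c = [7, 11, 3, 2, 5].
  Check: interpolating c through the α_i gives m(x) = 8 + 9·x (degree < 2) with m(α_i) = c_i for every i, so c is indeed a codeword.


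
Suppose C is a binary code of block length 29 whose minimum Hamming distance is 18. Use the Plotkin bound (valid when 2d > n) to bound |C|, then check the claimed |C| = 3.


Plotkin bound M ≤ 4; given |C| = 3 ≤ bound (satisfied).

Check applicability: 2d = 36, n = 29.
2d − n = 7 > 0, so Plotkin applies.
Compute d/(2d−n) = 18/7 ≈ 2.5714.
⌊d/(2d−n)⌋ = 2.
Plotkin bound: M ≤ 2·2 = 4.
Given |C| = 3, check: satisfied.
This |C| is below the Plotkin bound.


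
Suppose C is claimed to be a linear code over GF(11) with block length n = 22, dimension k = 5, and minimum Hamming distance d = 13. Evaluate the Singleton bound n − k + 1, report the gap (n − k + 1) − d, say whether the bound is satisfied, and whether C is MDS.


Singleton RHS = n − k + 1 = 18, slack = 5, bound satisfied, not MDS.

Singleton bound: d ≤ n − k + 1.
Here n = 22, k = 5, so n − k + 1 = 18.
Given d = 13, check d ≤ 18: YES.
Slack = (n − k + 1) − d = 5.
The code is NOT MDS (slack = 5 > 0).
Description: the claimed parameters are [22, 5, 13]_11; such a code would be non-MDS.


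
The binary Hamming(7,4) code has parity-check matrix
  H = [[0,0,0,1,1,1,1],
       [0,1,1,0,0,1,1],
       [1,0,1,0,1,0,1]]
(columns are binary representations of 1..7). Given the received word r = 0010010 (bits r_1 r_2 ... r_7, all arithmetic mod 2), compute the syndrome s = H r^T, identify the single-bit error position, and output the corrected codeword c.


s = (1, 0, 1)^T, error position = 5, corrected codeword c = 0010110

Compute s = H r^T mod 2 one row at a time:
  s_1 = 0 + 0 + 1 + 0 = 1 ≡ 1 (mod 2).
  s_2 = 0 + 1 + 1 + 0 = 2 ≡ 0 (mod 2).
  s_3 = 0 + 1 + 0 + 0 = 1 ≡ 1 (mod 2).
s = (1, 0, 1)^T — this equals column 5 of H (binary 101), so error is at position 5.
Correct: flip bit 5 of r = 0010010 to get c = 0010110.


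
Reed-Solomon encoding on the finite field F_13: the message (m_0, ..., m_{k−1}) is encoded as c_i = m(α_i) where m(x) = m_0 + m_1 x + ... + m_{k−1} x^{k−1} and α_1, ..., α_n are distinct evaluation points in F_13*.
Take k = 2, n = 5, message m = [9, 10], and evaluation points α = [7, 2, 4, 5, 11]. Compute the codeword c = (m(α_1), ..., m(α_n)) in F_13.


c = [1, 3, 10, 7, 2]

Message polynomial: m(x) = 9 + 10·x (mod 13).
For each evaluation point α_i, compute m(α_i) mod 13:
  α_1 = 7: Horner steps 10 → 1, so m(7) = 1.
  α_2 = 2: Horner steps 10 → 3, so m(2) = 3.
  α_3 = 4: Horner steps 10 → 10, so m(4) = 10.
  α_4 = 5: Horner steps 10 → 7, so m(5) = 7.
  α_5 = 11: Horner steps 10 → 2, so m(11) = 2.
Codeword c = [1, 3, 10, 7, 2] ∈ F_13^5.


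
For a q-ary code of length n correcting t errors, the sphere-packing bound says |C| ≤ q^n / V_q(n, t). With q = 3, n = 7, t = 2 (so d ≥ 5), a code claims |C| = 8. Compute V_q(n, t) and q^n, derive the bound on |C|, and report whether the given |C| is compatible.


V_q(n, t) = 99, q^n = 2187, Hamming bound = 22, |C| = 8 ≤ bound (satisfied).

Step 1: Compute V_q(n, t) = Σ_{j=0}^2 C(n, j) (q−1)^j.
  j = 0: C(7,0)·(2)^0 = 1·1 = 1.
  j = 1: C(7,1)·(2)^1 = 7·2 = 14.
  j = 2: C(7,2)·(2)^2 = 21·4 = 84.
  V_q(n, t) = 1 + 14 + 84 = 99.
Step 2: q^n = 3^7 = 2187.
Step 3: Hamming bound ⌊q^n / V_q(n,t)⌋ = ⌊2187/99⌋ = 22.
Step 4: Compare |C| = 8 to 22: satisfied.
The claimed |C| lies below the Hamming bound.


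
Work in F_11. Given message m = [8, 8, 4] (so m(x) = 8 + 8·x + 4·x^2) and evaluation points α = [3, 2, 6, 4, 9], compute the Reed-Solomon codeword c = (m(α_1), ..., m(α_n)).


c = [2, 7, 2, 5, 8]

Message polynomial: m(x) = 8 + 8·x + 4·x^2 (mod 11).
For each evaluation point α_i, compute m(α_i) mod 11:
  α_1 = 3: Horner steps 4 → 9 → 2, so m(3) = 2.
  α_2 = 2: Horner steps 4 → 5 → 7, so m(2) = 7.
  α_3 = 6: Horner steps 4 → 10 → 2, so m(6) = 2.
  α_4 = 4: Horner steps 4 → 2 → 5, so m(4) = 5.
  α_5 = 9: Horner steps 4 → 0 → 8, so m(9) = 8.
Codeword c = [2, 7, 2, 5, 8] ∈ F_11^5.


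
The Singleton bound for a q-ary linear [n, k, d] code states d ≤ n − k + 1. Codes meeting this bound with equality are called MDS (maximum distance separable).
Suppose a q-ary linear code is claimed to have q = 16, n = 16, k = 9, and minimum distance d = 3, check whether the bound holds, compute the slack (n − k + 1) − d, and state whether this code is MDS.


Singleton RHS = n − k + 1 = 8, slack = 5, bound satisfied, not MDS.

Singleton bound: d ≤ n − k + 1.
Here n = 16, k = 9, so n − k + 1 = 8.
Given d = 3, check d ≤ 8: YES.
Slack = (n − k + 1) − d = 5.
The code is NOT MDS (slack = 5 > 0).
Description: the claimed parameters are [16, 9, 3]_16; such a code would be non-MDS.


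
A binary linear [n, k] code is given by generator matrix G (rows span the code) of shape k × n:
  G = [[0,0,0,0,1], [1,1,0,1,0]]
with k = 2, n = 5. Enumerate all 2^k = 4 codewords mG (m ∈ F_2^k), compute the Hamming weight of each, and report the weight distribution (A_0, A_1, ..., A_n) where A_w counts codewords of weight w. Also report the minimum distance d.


Weight distribution: A_0 = 1, A_1 = 1, A_3 = 1, A_4 = 1. Minimum distance d = 1.

Enumerate all 2^2 = 4 messages m ∈ F_2^2.
For each, compute codeword c = mG in F_2^5, then tally its weight.
  m = 00 → c = 00000, weight = 0.
  m = 10 → c = 00001, weight = 1.
  m = 01 → c = 11010, weight = 3.
  m = 11 → c = 11011, weight = 4.
Tally weights:
  weight 0: 1 codewords.
  weight 1: 1 codewords.
  weight 3: 1 codewords.
  weight 4: 1 codewords.
Minimum distance d = smallest w > 0 with A_w > 0 = 1.
Sanity: Σ A_w = 4 = 2^2 = 4 ✓.


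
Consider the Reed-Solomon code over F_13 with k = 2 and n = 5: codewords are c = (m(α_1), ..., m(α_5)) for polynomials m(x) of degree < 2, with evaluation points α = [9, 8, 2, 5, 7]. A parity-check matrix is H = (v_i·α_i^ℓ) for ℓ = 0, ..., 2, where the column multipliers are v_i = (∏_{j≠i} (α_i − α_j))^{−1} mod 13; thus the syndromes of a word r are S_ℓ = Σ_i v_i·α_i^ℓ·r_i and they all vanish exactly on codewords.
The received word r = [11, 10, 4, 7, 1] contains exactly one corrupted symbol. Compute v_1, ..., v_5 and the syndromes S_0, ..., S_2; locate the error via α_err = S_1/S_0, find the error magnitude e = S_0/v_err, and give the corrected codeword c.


S = (10, 5, 9), error at position 5, error magnitude e = 5, c = [11, 10, 4, 7, 9].

Step 1: column multipliers v_i = (∏_{j≠i}(α_i − α_j))^{−1} mod 13.
  i = 1 (α = 9): (9−8)(9−2)(9−5)(9−7) = 1·7·4·2 = 56 ≡ 4, so v_1 = 4^{−1} = 10 (mod 13).
  i = 2 (α = 8): (8−9)(8−2)(8−5)(8−7) = (−1)·6·3·1 = −18 ≡ 8, so v_2 = 8^{−1} = 5 (mod 13).
  i = 3 (α = 2): (2−9)(2−8)(2−5)(2−7) = (−7)·(−6)·(−3)·(−5) = 630 ≡ 6, so v_3 = 6^{−1} = 11 (mod 13).
  i = 4 (α = 5): (5−9)(5−8)(5−2)(5−7) = (−4)·(−3)·3·(−2) = −72 ≡ 6, so v_4 = 6^{−1} = 11 (mod 13).
  i = 5 (α = 7): (7−9)(7−8)(7−2)(7−5) = (−2)·(−1)·5·2 = 20 ≡ 7, so v_5 = 7^{−1} = 2 (mod 13).
  v = [10, 5, 11, 11, 2].
Step 2: syndromes of r = [11, 10, 4, 7, 1] (all sums mod 13).
  S_0 = Σ v_i r_i = 10·11 + 5·10 + 11·4 + 11·7 + 2·1 = 283 ≡ 10.
  S_1 = Σ v_i α_i r_i = 10·9·11 + 5·8·10 + 11·2·4 + 11·5·7 + 2·7·1 = 1877 ≡ 5.
  α_i^2 mod 13 = [3, 12, 4, 12, 10].
  S_2 = Σ v_i α_i^2 r_i = 10·3·11 + 5·12·10 + 11·4·4 + 11·12·7 + 2·10·1 = 2050 ≡ 9.
  S = (10, 5, 9) ≠ 0, so r is not a codeword (an error is present).
Step 3: locate the error. For a single error e at position i, S_ℓ = v_i·e·α_i^ℓ, so α_err = S_1/S_0.
  S_0^{−1} = 10^{−1} = 4 (mod 13), so α_err = 5·4 = 20 ≡ 7 = α_5. Error position i = 5.
  Consistency check: S_2/S_1 = 9·8 = 72 ≡ 7 = α_err ✓ (single-error assumption holds).
Step 4: error magnitude e = S_0/v_5 = S_0·∏_{j≠5}(α_5 − α_j) = 10·7 = 70 ≡ 5 (mod 13).
Step 5: correct position 5: c_5 = r_5 − e = 1 − 5 ≡ 9 (mod 13). Hence c = [11, 10, 4, 7, 9].
  Check: interpolating c through the α_i gives m(x) = 2 + 1·x (degree < 2) with m(α_i) = c_i for every i, so c is indeed a codeword.


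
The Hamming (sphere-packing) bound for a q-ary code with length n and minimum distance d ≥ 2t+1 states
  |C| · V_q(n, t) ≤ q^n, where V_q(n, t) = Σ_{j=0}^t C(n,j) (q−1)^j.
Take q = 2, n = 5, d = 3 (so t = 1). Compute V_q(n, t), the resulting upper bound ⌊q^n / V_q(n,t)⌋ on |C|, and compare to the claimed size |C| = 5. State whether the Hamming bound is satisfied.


V_q(n, t) = 6, q^n = 32, Hamming bound = 5, |C| = 5 ≤ bound (satisfied).

Step 1: Compute V_q(n, t) = Σ_{j=0}^1 C(n, j) (q−1)^j.
  j = 0: C(5,0)·(1)^0 = 1·1 = 1.
  j = 1: C(5,1)·(1)^1 = 5·1 = 5.
  V_q(n, t) = 1 + 5 = 6.
Step 2: q^n = 2^5 = 32.
Step 3: Hamming bound ⌊q^n / V_q(n,t)⌋ = ⌊32/6⌋ = 5.
Step 4: Compare |C| = 5 to 5: satisfied.
The claimed |C| lies at the Hamming bound (tight).


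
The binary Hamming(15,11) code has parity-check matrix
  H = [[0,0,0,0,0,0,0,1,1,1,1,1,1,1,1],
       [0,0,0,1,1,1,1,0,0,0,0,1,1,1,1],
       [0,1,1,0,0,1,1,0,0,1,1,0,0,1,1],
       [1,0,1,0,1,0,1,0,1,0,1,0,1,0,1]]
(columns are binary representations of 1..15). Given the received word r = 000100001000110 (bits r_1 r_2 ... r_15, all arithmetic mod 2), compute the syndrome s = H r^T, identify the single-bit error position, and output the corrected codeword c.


s = (1, 1, 1, 0)^T, error position = 14, corrected codeword c = 000100001000100

Compute s = H r^T mod 2 one row at a time:
  s_1 = 0 + 1 + 0 + 0 + 0 + 1 + 1 + 0 = 3 ≡ 1 (mod 2).
  s_2 = 1 + 0 + 0 + 0 + 0 + 1 + 1 + 0 = 3 ≡ 1 (mod 2).
  s_3 = 0 + 0 + 0 + 0 + 0 + 0 + 1 + 0 = 1 ≡ 1 (mod 2).
  s_4 = 0 + 0 + 0 + 0 + 1 + 0 + 1 + 0 = 2 ≡ 0 (mod 2).
s = (1, 1, 1, 0)^T — this equals column 14 of H (binary 1110), so error is at position 14.
Correct: flip bit 14 of r = 000100001000110 to get c = 000100001000100.


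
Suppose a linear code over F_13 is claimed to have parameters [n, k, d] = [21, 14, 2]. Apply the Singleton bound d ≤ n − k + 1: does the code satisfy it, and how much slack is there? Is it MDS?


Singleton RHS = n − k + 1 = 8, slack = 6, bound satisfied, not MDS.

Singleton bound: d ≤ n − k + 1.
Here n = 21, k = 14, so n − k + 1 = 8.
Given d = 2, check d ≤ 8: YES.
Slack = (n − k + 1) − d = 6.
The code is NOT MDS (slack = 6 > 0).
Description: the claimed parameters are [21, 14, 2]_13; such a code would be non-MDS.


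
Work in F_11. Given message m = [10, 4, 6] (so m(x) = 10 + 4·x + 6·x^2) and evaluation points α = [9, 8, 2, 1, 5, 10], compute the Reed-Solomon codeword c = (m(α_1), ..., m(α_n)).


c = [4, 8, 9, 9, 4, 1]

Message polynomial: m(x) = 10 + 4·x + 6·x^2 (mod 11).
For each evaluation point α_i, compute m(α_i) mod 11:
  α_1 = 9: Horner steps 6 → 3 → 4, so m(9) = 4.
  α_2 = 8: Horner steps 6 → 8 → 8, so m(8) = 8.
  α_3 = 2: Horner steps 6 → 5 → 9, so m(2) = 9.
  α_4 = 1: Horner steps 6 → 10 → 9, so m(1) = 9.
  α_5 = 5: Horner steps 6 → 1 → 4, so m(5) = 4.
  α_6 = 10: Horner steps 6 → 9 → 1, so m(10) = 1.
Codeword c = [4, 8, 9, 9, 4, 1] ∈ F_11^6.


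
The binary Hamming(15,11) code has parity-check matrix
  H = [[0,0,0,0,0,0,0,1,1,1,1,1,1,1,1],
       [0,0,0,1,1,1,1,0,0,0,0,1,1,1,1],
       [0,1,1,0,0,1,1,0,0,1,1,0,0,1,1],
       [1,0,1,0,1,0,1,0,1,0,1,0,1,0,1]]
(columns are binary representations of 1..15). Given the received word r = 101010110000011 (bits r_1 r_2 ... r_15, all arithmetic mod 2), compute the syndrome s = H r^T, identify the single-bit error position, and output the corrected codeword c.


s = (1, 0, 0, 1)^T, error position = 9, corrected codeword c = 101010111000011

Compute s = H r^T mod 2 one row at a time:
  s_1 = 1 + 0 + 0 + 0 + 0 + 0 + 1 + 1 = 3 ≡ 1 (mod 2).
  s_2 = 0 + 1 + 0 + 1 + 0 + 0 + 1 + 1 = 4 ≡ 0 (mod 2).
  s_3 = 0 + 1 + 0 + 1 + 0 + 0 + 1 + 1 = 4 ≡ 0 (mod 2).
  s_4 = 1 + 1 + 1 + 1 + 0 + 0 + 0 + 1 = 5 ≡ 1 (mod 2).
s = (1, 0, 0, 1)^T — this equals column 9 of H (binary 1001), so error is at position 9.
Correct: flip bit 9 of r = 101010110000011 to get c = 101010111000011.


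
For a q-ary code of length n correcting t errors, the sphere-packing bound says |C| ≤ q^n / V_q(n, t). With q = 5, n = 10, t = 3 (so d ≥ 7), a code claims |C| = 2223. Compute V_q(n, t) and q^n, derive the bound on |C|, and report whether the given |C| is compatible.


V_q(n, t) = 8441, q^n = 9765625, Hamming bound = 1156, |C| = 2223 > bound (violated).

Step 1: Compute V_q(n, t) = Σ_{j=0}^3 C(n, j) (q−1)^j.
  j = 0: C(10,0)·(4)^0 = 1·1 = 1.
  j = 1: C(10,1)·(4)^1 = 10·4 = 40.
  j = 2: C(10,2)·(4)^2 = 45·16 = 720.
  j = 3: C(10,3)·(4)^3 = 120·64 = 7680.
  V_q(n, t) = 1 + 40 + 720 + 7680 = 8441.
Step 2: q^n = 5^10 = 9765625.
Step 3: Hamming bound ⌊q^n / V_q(n,t)⌋ = ⌊9765625/8441⌋ = 1156.
Step 4: Compare |C| = 2223 to 1156: violated.
The claimed |C| lies above the Hamming bound, so no 5-ary code of length 10 with d ≥ 7 can have 2223 codewords.


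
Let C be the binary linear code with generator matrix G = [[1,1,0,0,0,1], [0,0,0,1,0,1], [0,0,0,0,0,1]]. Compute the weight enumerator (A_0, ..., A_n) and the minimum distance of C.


Weight distribution: A_0 = 1, A_1 = 2, A_2 = 2, A_3 = 2, A_4 = 1. Minimum distance d = 1.

Enumerate all 2^3 = 8 messages m ∈ F_2^3.
For each, compute codeword c = mG in F_2^6, then tally its weight.
  m = 000 → c = 000000, weight = 0.
  m = 100 → c = 110001, weight = 3.
  m = 010 → c = 000101, weight = 2.
  m = 110 → c = 110100, weight = 3.
  m = 001 → c = 000001, weight = 1.
  m = 101 → c = 110000, weight = 2.
  m = 011 → c = 000100, weight = 1.
  m = 111 → c = 110101, weight = 4.
Tally weights:
  weight 0: 1 codewords.
  weight 1: 2 codewords.
  weight 2: 2 codewords.
  weight 3: 2 codewords.
  weight 4: 1 codewords.
Minimum distance d = smallest w > 0 with A_w > 0 = 1.
Sanity: Σ A_w = 8 = 2^3 = 8 ✓.


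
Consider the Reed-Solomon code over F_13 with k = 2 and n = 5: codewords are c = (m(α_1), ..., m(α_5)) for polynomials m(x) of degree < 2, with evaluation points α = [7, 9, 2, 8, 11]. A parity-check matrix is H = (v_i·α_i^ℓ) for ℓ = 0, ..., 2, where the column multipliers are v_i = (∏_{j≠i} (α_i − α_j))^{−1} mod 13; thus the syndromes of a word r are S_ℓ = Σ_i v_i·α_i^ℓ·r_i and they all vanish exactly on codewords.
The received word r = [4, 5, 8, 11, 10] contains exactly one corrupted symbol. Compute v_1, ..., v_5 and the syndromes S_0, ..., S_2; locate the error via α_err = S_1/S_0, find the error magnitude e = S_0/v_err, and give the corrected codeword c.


S = (7, 12, 2), error at position 5, error magnitude e = 4, c = [4, 5, 8, 11, 6].

Step 1: column multipliers v_i = (∏_{j≠i}(α_i − α_j))^{−1} mod 13.
  i = 1 (α = 7): (7−9)(7−2)(7−8)(7−11) = (−2)·5·(−1)·(−4) = −40 ≡ 12, so v_1 = 12^{−1} = 12 (mod 13).
  i = 2 (α = 9): (9−7)(9−2)(9−8)(9−11) = 2·7·1·(−2) = −28 ≡ 11, so v_2 = 11^{−1} = 6 (mod 13).
  i = 3 (α = 2): (2−7)(2−9)(2−8)(2−11) = (−5)·(−7)·(−6)·(−9) = 1890 ≡ 5, so v_3 = 5^{−1} = 8 (mod 13).
  i = 4 (α = 8): (8−7)(8−9)(8−2)(8−11) = 1·(−1)·6·(−3) = 18 ≡ 5, so v_4 = 5^{−1} = 8 (mod 13).
  i = 5 (α = 11): (11−7)(11−9)(11−2)(11−8) = 4·2·9·3 = 216 ≡ 8, so v_5 = 8^{−1} = 5 (mod 13).
  v = [12, 6, 8, 8, 5].
Step 2: syndromes of r = [4, 5, 8, 11, 10] (all sums mod 13).
  S_0 = Σ v_i r_i = 12·4 + 6·5 + 8·8 + 8·11 + 5·10 = 280 ≡ 7.
  S_1 = Σ v_i α_i r_i = 12·7·4 + 6·9·5 + 8·2·8 + 8·8·11 + 5·11·10 = 1988 ≡ 12.
  α_i^2 mod 13 = [10, 3, 4, 12, 4].
  S_2 = Σ v_i α_i^2 r_i = 12·10·4 + 6·3·5 + 8·4·8 + 8·12·11 + 5·4·10 = 2082 ≡ 2.
  S = (7, 12, 2) ≠ 0, so r is not a codeword (an error is present).
Step 3: locate the error. For a single error e at position i, S_ℓ = v_i·e·α_i^ℓ, so α_err = S_1/S_0.
  S_0^{−1} = 7^{−1} = 2 (mod 13), so α_err = 12·2 = 24 ≡ 11 = α_5. Error position i = 5.
  Consistency check: S_2/S_1 = 2·12 = 24 ≡ 11 = α_err ✓ (single-error assumption holds).
Step 4: error magnitude e = S_0/v_5 = S_0·∏_{j≠5}(α_5 − α_j) = 7·8 = 56 ≡ 4 (mod 13).
Step 5: correct position 5: c_5 = r_5 − e = 10 − 4 ≡ 6 (mod 13). Hence c = [4, 5, 8, 11, 6].
  Check: interpolating c through the α_i gives m(x) = 7 + 7·x (degree < 2) with m(α_i) = c_i for every i, so c is indeed a codeword.


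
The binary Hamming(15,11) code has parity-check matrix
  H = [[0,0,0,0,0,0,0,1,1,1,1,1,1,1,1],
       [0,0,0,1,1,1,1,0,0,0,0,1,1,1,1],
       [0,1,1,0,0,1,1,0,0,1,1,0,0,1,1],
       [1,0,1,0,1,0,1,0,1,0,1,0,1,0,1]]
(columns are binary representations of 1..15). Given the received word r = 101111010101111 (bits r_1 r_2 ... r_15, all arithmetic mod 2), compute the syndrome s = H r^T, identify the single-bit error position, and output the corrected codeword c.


s = (0, 1, 1, 1)^T, error position = 7, corrected codeword c = 101111110101111

Compute s = H r^T mod 2 one row at a time:
  s_1 = 1 + 0 + 1 + 0 + 1 + 1 + 1 + 1 = 6 ≡ 0 (mod 2).
  s_2 = 1 + 1 + 1 + 0 + 1 + 1 + 1 + 1 = 7 ≡ 1 (mod 2).
  s_3 = 0 + 1 + 1 + 0 + 1 + 0 + 1 + 1 = 5 ≡ 1 (mod 2).
  s_4 = 1 + 1 + 1 + 0 + 0 + 0 + 1 + 1 = 5 ≡ 1 (mod 2).
s = (0, 1, 1, 1)^T — this equals column 7 of H (binary 0111), so error is at position 7.
Correct: flip bit 7 of r = 101111010101111 to get c = 101111110101111.


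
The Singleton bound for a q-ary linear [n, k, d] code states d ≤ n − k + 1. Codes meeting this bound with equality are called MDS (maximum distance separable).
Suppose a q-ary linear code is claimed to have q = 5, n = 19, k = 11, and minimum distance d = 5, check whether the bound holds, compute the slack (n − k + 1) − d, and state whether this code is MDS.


Singleton RHS = n − k + 1 = 9, slack = 4, bound satisfied, not MDS.

Singleton bound: d ≤ n − k + 1.
Here n = 19, k = 11, so n − k + 1 = 9.
Given d = 5, check d ≤ 9: YES.
Slack = (n − k + 1) − d = 4.
The code is NOT MDS (slack = 4 > 0).
Description: the claimed parameters are [19, 11, 5]_5; such a code would be non-MDS.


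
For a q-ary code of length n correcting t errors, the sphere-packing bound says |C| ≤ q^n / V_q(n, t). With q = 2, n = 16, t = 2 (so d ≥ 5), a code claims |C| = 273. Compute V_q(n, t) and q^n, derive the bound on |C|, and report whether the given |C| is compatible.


V_q(n, t) = 137, q^n = 65536, Hamming bound = 478, |C| = 273 ≤ bound (satisfied).

Step 1: Compute V_q(n, t) = Σ_{j=0}^2 C(n, j) (q−1)^j.
  j = 0: C(16,0)·(1)^0 = 1·1 = 1.
  j = 1: C(16,1)·(1)^1 = 16·1 = 16.
  j = 2: C(16,2)·(1)^2 = 120·1 = 120.
  V_q(n, t) = 1 + 16 + 120 = 137.
Step 2: q^n = 2^16 = 65536.
Step 3: Hamming bound ⌊q^n / V_q(n,t)⌋ = ⌊65536/137⌋ = 478.
Step 4: Compare |C| = 273 to 478: satisfied.
The claimed |C| lies below the Hamming bound.


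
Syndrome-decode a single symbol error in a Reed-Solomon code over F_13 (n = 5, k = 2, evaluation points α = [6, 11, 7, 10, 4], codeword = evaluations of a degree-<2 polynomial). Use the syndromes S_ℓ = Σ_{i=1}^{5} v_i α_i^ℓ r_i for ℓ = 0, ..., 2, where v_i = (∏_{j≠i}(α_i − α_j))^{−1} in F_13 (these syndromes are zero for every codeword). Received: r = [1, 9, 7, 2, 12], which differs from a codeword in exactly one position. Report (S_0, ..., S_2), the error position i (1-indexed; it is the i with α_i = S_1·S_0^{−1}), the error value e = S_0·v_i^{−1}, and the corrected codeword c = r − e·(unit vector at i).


S = (12, 7, 3), error at position 1, error magnitude e = 1, c = [0, 9, 7, 2, 12].

Step 1: column multipliers v_i = (∏_{j≠i}(α_i − α_j))^{−1} mod 13.
  i = 1 (α = 6): (6−11)(6−7)(6−10)(6−4) = (−5)·(−1)·(−4)·2 = −40 ≡ 12, so v_1 = 12^{−1} = 12 (mod 13).
  i = 2 (α = 11): (11−6)(11−7)(11−10)(11−4) = 5·4·1·7 = 140 ≡ 10, so v_2 = 10^{−1} = 4 (mod 13).
  i = 3 (α = 7): (7−6)(7−11)(7−10)(7−4) = 1·(−4)·(−3)·3 = 36 ≡ 10, so v_3 = 10^{−1} = 4 (mod 13).
  i = 4 (α = 10): (10−6)(10−11)(10−7)(10−4) = 4·(−1)·3·6 = −72 ≡ 6, so v_4 = 6^{−1} = 11 (mod 13).
  i = 5 (α = 4): (4−6)(4−11)(4−7)(4−10) = (−2)·(−7)·(−3)·(−6) = 252 ≡ 5, so v_5 = 5^{−1} = 8 (mod 13).
  v = [12, 4, 4, 11, 8].
Step 2: syndromes of r = [1, 9, 7, 2, 12] (all sums mod 13).
  S_0 = Σ v_i r_i = 12·1 + 4·9 + 4·7 + 11·2 + 8·12 = 194 ≡ 12.
  S_1 = Σ v_i α_i r_i = 12·6·1 + 4·11·9 + 4·7·7 + 11·10·2 + 8·4·12 = 1268 ≡ 7.
  α_i^2 mod 13 = [10, 4, 10, 9, 3].
  S_2 = Σ v_i α_i^2 r_i = 12·10·1 + 4·4·9 + 4·10·7 + 11·9·2 + 8·3·12 = 1030 ≡ 3.
  S = (12, 7, 3) ≠ 0, so r is not a codeword (an error is present).
Step 3: locate the error. For a single error e at position i, S_ℓ = v_i·e·α_i^ℓ, so α_err = S_1/S_0.
  S_0^{−1} = 12^{−1} = 12 (mod 13), so α_err = 7·12 = 84 ≡ 6 = α_1. Error position i = 1.
  Consistency check: S_2/S_1 = 3·2 = 6 ≡ 6 = α_err ✓ (single-error assumption holds).
Step 4: error magnitude e = S_0/v_1 = S_0·∏_{j≠1}(α_1 − α_j) = 12·12 = 144 ≡ 1 (mod 13).
Step 5: correct position 1: c_1 = r_1 − e = 1 − 1 ≡ 0 (mod 13). Hence c = [0, 9, 7, 2, 12].
  Check: interpolating c through the α_i gives m(x) = 10 + 7·x (degree < 2) with m(α_i) = c_i for every i, so c is indeed a codeword.


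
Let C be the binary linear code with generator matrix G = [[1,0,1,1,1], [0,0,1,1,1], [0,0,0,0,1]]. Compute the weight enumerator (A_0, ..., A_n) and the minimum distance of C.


Weight distribution: A_0 = 1, A_1 = 2, A_2 = 2, A_3 = 2, A_4 = 1. Minimum distance d = 1.

Enumerate all 2^3 = 8 messages m ∈ F_2^3.
For each, compute codeword c = mG in F_2^5, then tally its weight.
  m = 000 → c = 00000, weight = 0.
  m = 100 → c = 10111, weight = 4.
  m = 010 → c = 00111, weight = 3.
  m = 110 → c = 10000, weight = 1.
  m = 001 → c = 00001, weight = 1.
  m = 101 → c = 10110, weight = 3.
  m = 011 → c = 00110, weight = 2.
  m = 111 → c = 10001, weight = 2.
Tally weights:
  weight 0: 1 codewords.
  weight 1: 2 codewords.
  weight 2: 2 codewords.
  weight 3: 2 codewords.
  weight 4: 1 codewords.
Minimum distance d = smallest w > 0 with A_w > 0 = 1.
Sanity: Σ A_w = 8 = 2^3 = 8 ✓.
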